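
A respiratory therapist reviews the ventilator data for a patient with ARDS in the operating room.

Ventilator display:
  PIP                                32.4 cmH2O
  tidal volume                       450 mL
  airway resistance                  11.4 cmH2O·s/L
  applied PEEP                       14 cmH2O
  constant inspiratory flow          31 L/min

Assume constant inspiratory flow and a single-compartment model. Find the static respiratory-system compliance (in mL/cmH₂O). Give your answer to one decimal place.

Flow: 31 L/min ÷ 60 = 0.5167 L/s.
Equation of motion (constant flow): PIP = Vt/C + R·V̇ + PEEP.
Vt/C = PIP − R·V̇ − PEEP = 32.4 − 11.4×0.5167 − 14 = 32.4 − 5.89 − 14 = 12.51 cmH2O.
C = Vt / 12.51 = 450 / 12.51 = 35.971 mL/cmH2O.

36.0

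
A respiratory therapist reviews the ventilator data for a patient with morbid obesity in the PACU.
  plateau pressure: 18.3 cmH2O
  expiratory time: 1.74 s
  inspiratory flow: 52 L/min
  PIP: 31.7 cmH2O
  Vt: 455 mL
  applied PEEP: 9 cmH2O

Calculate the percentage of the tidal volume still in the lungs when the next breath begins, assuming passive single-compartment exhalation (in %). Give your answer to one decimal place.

Flow: 52 L/min ÷ 60 = 0.8667 L/s.
R = (PIP − Pplat)/V̇ = (31.7 − 18.3) / 0.8667 = 13.4/0.8667 = 15.461 cmH2O·s/L.
C = Vt/(Pplat − PEEP) = 455.0 / (18.3 − 9) = 455.0/9.3 = 48.925 mL/cmH2O.
τ = R × C = 15.461 × 0.04893 L/cmH2O = 0.7565 s.
Fraction remaining at end-expiration = e^(−Te/τ) = e^(−1.74/0.7565) = 0.1003 → 10.03%.

10.0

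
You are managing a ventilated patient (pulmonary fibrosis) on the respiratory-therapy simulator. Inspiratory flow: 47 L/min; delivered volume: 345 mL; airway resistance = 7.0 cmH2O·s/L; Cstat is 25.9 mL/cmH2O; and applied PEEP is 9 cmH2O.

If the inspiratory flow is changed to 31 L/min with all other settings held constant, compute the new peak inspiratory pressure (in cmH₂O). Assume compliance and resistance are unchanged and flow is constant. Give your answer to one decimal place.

25.9

Flow: 47 L/min ÷ 60 = 0.7833 L/s.
New flow: 31 L/min ÷ 60 = 0.5167 L/s.
PIP = Vt/C + R·V̇ + PEEP (constant-flow equation of motion).
Only the resistive term changes: ΔPIP = R × ΔV̇ = 7.0 × (0.5167 − 0.7833) = 7.0 × -0.2666 = -1.866 cmH2O.
Original PIP = 345/25.9 + 7.0×0.7833 + 9 = 27.804 cmH2O; new PIP = 27.804 + (-1.866) = 25.938 cmH2O.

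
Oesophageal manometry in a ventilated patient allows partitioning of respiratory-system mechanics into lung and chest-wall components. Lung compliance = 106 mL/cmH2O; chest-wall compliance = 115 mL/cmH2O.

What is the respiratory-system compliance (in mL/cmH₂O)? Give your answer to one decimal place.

55.2

Lung and chest wall are elastances in series: 1/Crs = 1/CL + 1/Ccw.
1/Crs = 1/106 + 1/115 = 0.01813.
Crs = 55.157 mL/cmH2O.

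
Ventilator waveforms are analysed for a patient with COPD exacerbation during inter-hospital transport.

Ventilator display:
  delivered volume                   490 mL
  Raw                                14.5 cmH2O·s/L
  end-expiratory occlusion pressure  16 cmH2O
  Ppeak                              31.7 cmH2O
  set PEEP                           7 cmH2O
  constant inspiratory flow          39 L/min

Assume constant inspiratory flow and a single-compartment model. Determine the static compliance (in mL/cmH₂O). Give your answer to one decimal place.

Flow: 39 L/min ÷ 60 = 0.65 L/s.
Total PEEP = 16 cmH2O (set 7 + intrinsic 9); this is the baseline alveolar pressure.
Equation of motion (constant flow): PIP = Vt/C + R·V̇ + PEEP.
Vt/C = PIP − R·V̇ − PEEP = 31.7 − 14.5×0.65 − 16 = 31.7 − 9.425 − 16 = 6.275 cmH2O.
C = Vt / 6.275 = 490 / 6.275 = 78.088 mL/cmH2O.

78.1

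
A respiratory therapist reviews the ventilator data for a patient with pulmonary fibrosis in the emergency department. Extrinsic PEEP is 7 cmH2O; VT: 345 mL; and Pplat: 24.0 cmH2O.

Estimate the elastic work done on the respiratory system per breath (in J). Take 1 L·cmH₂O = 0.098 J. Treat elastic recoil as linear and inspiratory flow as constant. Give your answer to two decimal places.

0.29

Elastic work ≈ ½ × (Pplat − PEEP) × Vt = 0.5 × (24.0 − 7) × 0.345 L = 0.5 × 17.0 × 0.345 = 2.933 L·cmH2O.
× 0.098 J/(L·cmH2O) → 0.2874 J.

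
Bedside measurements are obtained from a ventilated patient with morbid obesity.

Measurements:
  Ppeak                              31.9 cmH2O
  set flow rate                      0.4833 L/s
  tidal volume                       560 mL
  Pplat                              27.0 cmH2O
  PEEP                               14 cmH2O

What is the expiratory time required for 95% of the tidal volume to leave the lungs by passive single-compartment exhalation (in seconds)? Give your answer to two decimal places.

R = (PIP − Pplat)/V̇ = (31.9 − 27.0) / 0.4833 = 4.9/0.4833 = 10.139 cmH2O·s/L.
C = Vt/(Pplat − PEEP) = 560.0 / (27.0 − 14) = 560.0/13.0 = 43.077 mL/cmH2O.
τ = R × C = 10.139 × 0.04308 L/cmH2O = 0.4368 s.
t = −τ·ln(1 − 0.95) = −0.4368·ln(0.05) = 1.309 s.

1.31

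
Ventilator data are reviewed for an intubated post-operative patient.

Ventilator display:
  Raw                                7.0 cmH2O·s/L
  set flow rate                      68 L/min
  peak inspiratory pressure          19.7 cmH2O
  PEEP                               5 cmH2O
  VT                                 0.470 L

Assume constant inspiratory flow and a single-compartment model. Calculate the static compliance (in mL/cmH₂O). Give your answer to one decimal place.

69.5

Flow: 68 L/min ÷ 60 = 1.1333 L/s.
Equation of motion (constant flow): PIP = Vt/C + R·V̇ + PEEP.
Vt/C = PIP − R·V̇ − PEEP = 19.7 − 7.0×1.1333 − 5 = 19.7 − 7.933 − 5 = 6.767 cmH2O.
C = Vt / 6.767 = 470 / 6.767 = 69.455 mL/cmH2O.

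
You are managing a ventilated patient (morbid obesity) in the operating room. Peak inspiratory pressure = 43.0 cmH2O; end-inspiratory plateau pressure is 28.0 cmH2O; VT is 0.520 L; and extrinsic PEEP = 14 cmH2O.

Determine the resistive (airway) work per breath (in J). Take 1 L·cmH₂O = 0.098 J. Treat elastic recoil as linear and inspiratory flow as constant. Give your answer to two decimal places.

With constant inspiratory flow the resistive pressure is constant at PIP − Pplat = 43.0 − 28.0 = 15.0 cmH2O, so resistive work = 15.0 × 0.520 = 7.8 L·cmH2O.
× 0.098 J/(L·cmH2O) → 0.7644 J.

0.76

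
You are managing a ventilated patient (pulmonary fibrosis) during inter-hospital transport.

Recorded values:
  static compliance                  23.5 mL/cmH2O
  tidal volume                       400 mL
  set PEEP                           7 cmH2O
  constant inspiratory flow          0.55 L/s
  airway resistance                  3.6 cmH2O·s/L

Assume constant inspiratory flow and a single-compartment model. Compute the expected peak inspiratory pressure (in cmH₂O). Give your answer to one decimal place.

Equation of motion (constant flow): PIP = Vt/C + R·V̇ + PEEP.
PIP = 400/23.5 + 3.6×0.55 + 7 = 17.021 + 1.98 + 7 = 26.001 cmH2O.

26.0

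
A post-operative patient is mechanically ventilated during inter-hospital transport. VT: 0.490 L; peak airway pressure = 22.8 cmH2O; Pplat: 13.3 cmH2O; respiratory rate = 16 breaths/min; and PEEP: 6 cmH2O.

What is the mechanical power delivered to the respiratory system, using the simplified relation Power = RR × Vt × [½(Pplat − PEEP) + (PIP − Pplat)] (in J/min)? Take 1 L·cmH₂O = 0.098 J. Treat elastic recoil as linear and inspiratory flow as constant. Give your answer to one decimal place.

10.1

Per-breath work = Vt × [½(Pplat−PEEP) + (PIP−Pplat)] = 0.490 × [0.5×7.3 + 9.5] = 0.490 × 13.15 = 6.444 L·cmH2O.
Power = 16 × 6.444 = 103.1 L·cmH2O/min.
× 0.098 J/(L·cmH2O) → 10.104 J/min.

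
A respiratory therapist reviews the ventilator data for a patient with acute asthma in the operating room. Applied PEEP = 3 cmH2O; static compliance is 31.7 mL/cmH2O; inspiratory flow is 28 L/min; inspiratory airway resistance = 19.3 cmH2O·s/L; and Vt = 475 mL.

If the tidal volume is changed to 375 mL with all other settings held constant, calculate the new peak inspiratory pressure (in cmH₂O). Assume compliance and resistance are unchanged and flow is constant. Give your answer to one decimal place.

Flow: 28 L/min ÷ 60 = 0.4667 L/s.
PIP = Vt/C + R·V̇ + PEEP (constant-flow equation of motion).
Only the elastic term changes: ΔPIP = ΔVt / C = (375 − 475) / 31.7 = -3.155 cmH2O.
Original PIP = 475/31.7 + 19.3×0.4667 + 3 = 26.992 cmH2O; new PIP = 26.992 + (-3.155) = 23.837 cmH2O.

23.8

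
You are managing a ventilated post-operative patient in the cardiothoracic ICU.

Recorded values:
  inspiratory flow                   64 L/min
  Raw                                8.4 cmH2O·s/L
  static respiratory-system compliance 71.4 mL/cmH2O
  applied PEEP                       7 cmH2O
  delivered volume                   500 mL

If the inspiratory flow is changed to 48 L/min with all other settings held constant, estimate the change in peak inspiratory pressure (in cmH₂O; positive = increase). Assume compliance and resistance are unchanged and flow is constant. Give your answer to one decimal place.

Flow: 64 L/min ÷ 60 = 1.0667 L/s.
New flow: 48 L/min ÷ 60 = 0.8 L/s.
PIP = Vt/C + R·V̇ + PEEP (constant-flow equation of motion).
Only the resistive term changes: ΔPIP = R × ΔV̇ = 8.4 × (0.8 − 1.0667) = 8.4 × -0.2667 = -2.24 cmH2O.

-2.2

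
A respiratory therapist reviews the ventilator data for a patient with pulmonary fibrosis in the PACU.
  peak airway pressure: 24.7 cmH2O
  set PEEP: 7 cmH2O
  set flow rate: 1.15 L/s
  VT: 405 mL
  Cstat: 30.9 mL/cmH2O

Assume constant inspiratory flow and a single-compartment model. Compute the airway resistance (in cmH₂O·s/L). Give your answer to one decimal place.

4.0

Equation of motion (constant flow): PIP = Vt/C + R·V̇ + PEEP.
R·V̇ = PIP − Vt/C − PEEP = 24.7 − 405/30.9 − 7 = 24.7 − 13.107 − 7 = 4.593 cmH2O.
R = 4.593 / 1.15 = 3.994 cmH2O·s/L.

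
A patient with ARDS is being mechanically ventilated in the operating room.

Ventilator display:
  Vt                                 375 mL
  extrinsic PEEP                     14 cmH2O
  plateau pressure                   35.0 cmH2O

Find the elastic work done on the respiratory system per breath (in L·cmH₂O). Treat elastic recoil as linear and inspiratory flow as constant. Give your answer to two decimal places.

Elastic work ≈ ½ × (Pplat − PEEP) × Vt = 0.5 × (35.0 − 14) × 0.375 L = 0.5 × 21.0 × 0.375 = 3.938 L·cmH2O.

3.94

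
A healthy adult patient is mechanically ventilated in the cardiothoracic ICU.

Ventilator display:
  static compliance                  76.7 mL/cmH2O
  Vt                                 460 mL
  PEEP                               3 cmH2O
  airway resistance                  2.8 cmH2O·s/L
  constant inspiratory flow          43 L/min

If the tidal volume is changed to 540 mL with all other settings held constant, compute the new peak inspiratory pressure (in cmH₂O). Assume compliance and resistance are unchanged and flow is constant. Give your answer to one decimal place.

12.0

Flow: 43 L/min ÷ 60 = 0.7167 L/s.
PIP = Vt/C + R·V̇ + PEEP (constant-flow equation of motion).
Only the elastic term changes: ΔPIP = ΔVt / C = (540 − 460) / 76.7 = 1.043 cmH2O.
Original PIP = 460/76.7 + 2.8×0.7167 + 3 = 11.004 cmH2O; new PIP = 11.004 + (1.043) = 12.047 cmH2O.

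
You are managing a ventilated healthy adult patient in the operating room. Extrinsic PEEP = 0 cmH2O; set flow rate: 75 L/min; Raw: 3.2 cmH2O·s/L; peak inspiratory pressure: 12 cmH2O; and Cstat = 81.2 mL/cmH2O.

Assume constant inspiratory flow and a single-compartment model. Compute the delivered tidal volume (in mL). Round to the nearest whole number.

Flow: 75 L/min ÷ 60 = 1.25 L/s.
Equation of motion (constant flow): PIP = Vt/C + R·V̇ + PEEP.
Vt/C = PIP − R·V̇ − PEEP = 12 − 4.0 − 0 = 8.0 cmH2O.
Vt = C × 8.0 = 81.2 × 8.0 = 649.6 mL.

650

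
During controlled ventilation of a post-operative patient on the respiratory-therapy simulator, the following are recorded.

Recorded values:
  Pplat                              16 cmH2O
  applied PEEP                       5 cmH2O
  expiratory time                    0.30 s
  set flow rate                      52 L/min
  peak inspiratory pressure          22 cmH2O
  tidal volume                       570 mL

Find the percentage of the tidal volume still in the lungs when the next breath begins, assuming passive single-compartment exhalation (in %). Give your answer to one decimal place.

Flow: 52 L/min ÷ 60 = 0.8667 L/s.
R = (PIP − Pplat)/V̇ = (22 − 16) / 0.8667 = 6.0/0.8667 = 6.923 cmH2O·s/L.
C = Vt/(Pplat − PEEP) = 570.0 / (16 − 5) = 570.0/11.0 = 51.818 mL/cmH2O.
τ = R × C = 6.923 × 0.05182 L/cmH2O = 0.3587 s.
Fraction remaining at end-expiration = e^(−Te/τ) = e^(−0.30/0.3587) = 0.4333 → 43.33%.

43.3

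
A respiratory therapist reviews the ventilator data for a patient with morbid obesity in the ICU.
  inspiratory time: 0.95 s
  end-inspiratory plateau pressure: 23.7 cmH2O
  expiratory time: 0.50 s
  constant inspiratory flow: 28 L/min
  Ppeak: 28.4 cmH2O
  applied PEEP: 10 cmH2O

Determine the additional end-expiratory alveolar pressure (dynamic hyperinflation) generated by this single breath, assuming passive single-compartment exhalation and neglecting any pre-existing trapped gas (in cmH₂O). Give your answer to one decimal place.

3.0

Flow: 28 L/min ÷ 60 = 0.4667 L/s.
Vt = flow × Ti = 0.4667 L/s × 0.95 s × 1000 mL/L = 443.37 mL.
R = (PIP − Pplat)/V̇ = (28.4 − 23.7) / 0.4667 = 4.7/0.4667 = 10.071 cmH2O·s/L.
C = Vt/(Pplat − PEEP) = 443.37 / (23.7 − 10) = 443.37/13.7 = 32.363 mL/cmH2O.
τ = R × C = 10.071 × 0.03236 L/cmH2O = 0.3259 s.
Fraction remaining = e^(−Te/τ) = e^(−0.50/0.3259) = 0.2156; trapped volume = 443.37 × 0.2156 = 95.591 mL.
Additional alveolar pressure from trapping ≈ V_trapped / C = 95.591 / 32.363 = 2.954 cmH2O.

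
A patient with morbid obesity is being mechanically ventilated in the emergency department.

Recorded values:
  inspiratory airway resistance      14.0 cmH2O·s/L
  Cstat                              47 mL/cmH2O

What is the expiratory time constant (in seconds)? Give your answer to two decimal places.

0.66

τ = R × C = 14.0 × 47 mL/cmH2O = 14.0 × 0.047 L/cmH2O = 0.658 s.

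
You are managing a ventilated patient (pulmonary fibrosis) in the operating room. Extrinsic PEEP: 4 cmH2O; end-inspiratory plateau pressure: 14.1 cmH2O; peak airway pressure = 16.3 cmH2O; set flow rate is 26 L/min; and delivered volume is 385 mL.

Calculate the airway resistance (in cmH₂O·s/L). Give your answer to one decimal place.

Flow: 26 L/min ÷ 60 = 0.4333 L/s.
Raw = (PIP − Pplat) / flow = (16.3 − 14.1) / 0.4333 = 2.2 / 0.4333 = 5.077 cmH2O·s/L.

5.1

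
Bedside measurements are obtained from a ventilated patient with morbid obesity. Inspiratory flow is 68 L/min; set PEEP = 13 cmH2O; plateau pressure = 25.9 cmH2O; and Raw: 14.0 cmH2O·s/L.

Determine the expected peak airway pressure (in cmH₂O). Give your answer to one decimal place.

Flow: 68 L/min ÷ 60 = 1.1333 L/s.
PIP = Pplat + Raw × flow = 25.9 + 14.0 × 1.1333 = 25.9 + 15.866 = 41.766 cmH2O.

41.8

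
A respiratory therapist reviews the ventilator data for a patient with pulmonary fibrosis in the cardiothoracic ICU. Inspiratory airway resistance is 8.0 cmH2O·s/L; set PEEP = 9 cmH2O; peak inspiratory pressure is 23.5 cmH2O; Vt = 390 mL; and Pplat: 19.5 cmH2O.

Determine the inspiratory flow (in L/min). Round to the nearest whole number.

30

flow = (PIP − Pplat) / Raw = (23.5 − 19.5) / 8.0 = 0.5 L/s × 60 = 30.0 L/min.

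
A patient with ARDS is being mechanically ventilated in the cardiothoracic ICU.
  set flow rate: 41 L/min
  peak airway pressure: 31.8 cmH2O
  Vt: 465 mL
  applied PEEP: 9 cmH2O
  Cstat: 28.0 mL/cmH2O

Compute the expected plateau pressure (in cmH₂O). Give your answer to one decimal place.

25.6

Pplat = PEEP + Vt / Cstat = 9 + 465 / 28.0 = 9 + 16.607 = 25.607 cmH2O.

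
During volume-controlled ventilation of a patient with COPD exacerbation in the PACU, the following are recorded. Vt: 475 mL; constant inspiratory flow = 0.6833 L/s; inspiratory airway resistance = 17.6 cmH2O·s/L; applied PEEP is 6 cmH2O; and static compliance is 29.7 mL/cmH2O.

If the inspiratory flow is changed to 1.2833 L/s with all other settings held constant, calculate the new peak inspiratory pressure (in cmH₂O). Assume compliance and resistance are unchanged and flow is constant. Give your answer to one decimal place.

44.6

PIP = Vt/C + R·V̇ + PEEP (constant-flow equation of motion).
Only the resistive term changes: ΔPIP = R × ΔV̇ = 17.6 × (1.2833 − 0.6833) = 17.6 × 0.6 = 10.56 cmH2O.
Original PIP = 475/29.7 + 17.6×0.6833 + 6 = 34.019 cmH2O; new PIP = 34.019 + (10.56) = 44.579 cmH2O.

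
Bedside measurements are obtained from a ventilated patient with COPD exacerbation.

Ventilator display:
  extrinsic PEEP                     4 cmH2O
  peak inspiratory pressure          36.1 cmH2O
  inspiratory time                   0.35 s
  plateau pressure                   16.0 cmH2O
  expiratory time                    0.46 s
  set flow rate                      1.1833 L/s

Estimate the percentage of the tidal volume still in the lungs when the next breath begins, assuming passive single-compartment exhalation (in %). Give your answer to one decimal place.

Vt = flow × Ti = 1.1833 L/s × 0.35 s × 1000 mL/L = 414.16 mL.
R = (PIP − Pplat)/V̇ = (36.1 − 16.0) / 1.1833 = 20.1/1.1833 = 16.986 cmH2O·s/L.
C = Vt/(Pplat − PEEP) = 414.16 / (16.0 − 4) = 414.16/12.0 = 34.513 mL/cmH2O.
τ = R × C = 16.986 × 0.03451 L/cmH2O = 0.5862 s.
Fraction remaining at end-expiration = e^(−Te/τ) = e^(−0.46/0.5862) = 0.4562 → 45.62%.

45.6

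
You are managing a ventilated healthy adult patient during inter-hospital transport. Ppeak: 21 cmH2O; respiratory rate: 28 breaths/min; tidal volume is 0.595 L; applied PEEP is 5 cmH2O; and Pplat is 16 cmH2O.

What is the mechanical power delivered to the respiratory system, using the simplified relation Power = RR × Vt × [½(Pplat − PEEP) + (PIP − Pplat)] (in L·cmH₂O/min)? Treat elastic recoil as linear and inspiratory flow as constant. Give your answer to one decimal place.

Per-breath work = Vt × [½(Pplat−PEEP) + (PIP−Pplat)] = 0.595 × [0.5×11.0 + 5.0] = 0.595 × 10.5 = 6.248 L·cmH2O.
Power = 28 × 6.248 = 174.94 L·cmH2O/min.

174.9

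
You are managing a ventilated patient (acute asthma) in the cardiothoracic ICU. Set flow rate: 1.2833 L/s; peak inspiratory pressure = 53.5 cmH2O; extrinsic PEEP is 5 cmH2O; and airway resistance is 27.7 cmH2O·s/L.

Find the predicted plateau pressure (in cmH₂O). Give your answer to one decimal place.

Pplat = PIP − Raw × flow = 53.5 − 27.7 × 1.2833 = 53.5 − 35.547 = 17.953 cmH2O.

18.0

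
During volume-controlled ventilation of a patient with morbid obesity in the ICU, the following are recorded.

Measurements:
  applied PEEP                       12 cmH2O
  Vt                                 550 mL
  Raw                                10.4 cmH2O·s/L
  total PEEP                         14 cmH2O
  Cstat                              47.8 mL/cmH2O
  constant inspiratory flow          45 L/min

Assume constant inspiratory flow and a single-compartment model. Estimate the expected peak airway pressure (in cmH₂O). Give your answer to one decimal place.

33.3

Flow: 45 L/min ÷ 60 = 0.75 L/s.
Total PEEP = 14 cmH2O (set 12 + intrinsic 2); this is the baseline alveolar pressure.
Equation of motion (constant flow): PIP = Vt/C + R·V̇ + PEEP.
PIP = 550/47.8 + 10.4×0.75 + 14 = 11.506 + 7.8 + 14 = 33.306 cmH2O.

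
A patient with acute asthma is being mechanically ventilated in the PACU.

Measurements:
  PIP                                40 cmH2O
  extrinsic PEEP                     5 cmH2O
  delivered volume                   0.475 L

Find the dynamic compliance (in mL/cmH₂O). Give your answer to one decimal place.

Dynamic compliance = Vt / (PIP − PEEP) = 475 / (40 − 5) = 475 / 35.0 = 13.571 mL/cmH2O.

13.6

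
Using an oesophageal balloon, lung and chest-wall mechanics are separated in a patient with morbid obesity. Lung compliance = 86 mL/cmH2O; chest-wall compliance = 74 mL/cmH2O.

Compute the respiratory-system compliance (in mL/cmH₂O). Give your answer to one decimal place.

39.8

Lung and chest wall are elastances in series: 1/Crs = 1/CL + 1/Ccw.
1/Crs = 1/86 + 1/74 = 0.02514.
Crs = 39.777 mL/cmH2O.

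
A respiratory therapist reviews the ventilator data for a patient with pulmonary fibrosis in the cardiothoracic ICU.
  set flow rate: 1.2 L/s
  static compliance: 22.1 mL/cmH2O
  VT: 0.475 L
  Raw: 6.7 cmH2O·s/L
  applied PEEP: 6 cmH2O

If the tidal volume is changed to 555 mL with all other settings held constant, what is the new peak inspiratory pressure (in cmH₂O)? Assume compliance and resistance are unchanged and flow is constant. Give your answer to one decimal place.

39.2

PIP = Vt/C + R·V̇ + PEEP (constant-flow equation of motion).
Only the elastic term changes: ΔPIP = ΔVt / C = (555 − 475) / 22.1 = 3.62 cmH2O.
Original PIP = 475/22.1 + 6.7×1.2 + 6 = 35.533 cmH2O; new PIP = 35.533 + (3.62) = 39.153 cmH2O.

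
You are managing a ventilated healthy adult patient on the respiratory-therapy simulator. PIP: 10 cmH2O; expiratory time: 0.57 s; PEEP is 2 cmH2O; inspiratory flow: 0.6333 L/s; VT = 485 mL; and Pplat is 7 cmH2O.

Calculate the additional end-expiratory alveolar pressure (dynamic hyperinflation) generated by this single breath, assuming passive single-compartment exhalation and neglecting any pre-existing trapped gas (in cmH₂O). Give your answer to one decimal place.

R = (PIP − Pplat)/V̇ = (10 − 7) / 0.6333 = 3.0/0.6333 = 4.737 cmH2O·s/L.
C = Vt/(Pplat − PEEP) = 485.0 / (7 − 2) = 485.0/5.0 = 97.0 mL/cmH2O.
τ = R × C = 4.737 × 0.097 L/cmH2O = 0.4595 s.
Fraction remaining = e^(−Te/τ) = e^(−0.57/0.4595) = 0.2892; trapped volume = 485.0 × 0.2892 = 140.26 mL.
Additional alveolar pressure from trapping ≈ V_trapped / C = 140.26 / 97.0 = 1.446 cmH2O.

1.4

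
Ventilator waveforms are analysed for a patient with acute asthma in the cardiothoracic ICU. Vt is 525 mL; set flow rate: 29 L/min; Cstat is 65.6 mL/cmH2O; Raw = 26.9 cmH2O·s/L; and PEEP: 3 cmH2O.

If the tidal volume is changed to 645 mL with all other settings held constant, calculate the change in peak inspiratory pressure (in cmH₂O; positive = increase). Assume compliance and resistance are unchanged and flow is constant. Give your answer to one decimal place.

1.8

PIP = Vt/C + R·V̇ + PEEP (constant-flow equation of motion).
Only the elastic term changes: ΔPIP = ΔVt / C = (645 − 525) / 65.6 = 1.829 cmH2O.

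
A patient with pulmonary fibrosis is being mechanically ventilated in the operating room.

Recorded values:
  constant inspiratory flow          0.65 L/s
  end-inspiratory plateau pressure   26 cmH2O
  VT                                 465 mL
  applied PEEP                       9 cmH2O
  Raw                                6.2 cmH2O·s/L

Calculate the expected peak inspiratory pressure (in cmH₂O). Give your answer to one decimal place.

30.0

PIP = Pplat + Raw × flow = 26 + 6.2 × 0.65 = 26 + 4.03 = 30.03 cmH2O.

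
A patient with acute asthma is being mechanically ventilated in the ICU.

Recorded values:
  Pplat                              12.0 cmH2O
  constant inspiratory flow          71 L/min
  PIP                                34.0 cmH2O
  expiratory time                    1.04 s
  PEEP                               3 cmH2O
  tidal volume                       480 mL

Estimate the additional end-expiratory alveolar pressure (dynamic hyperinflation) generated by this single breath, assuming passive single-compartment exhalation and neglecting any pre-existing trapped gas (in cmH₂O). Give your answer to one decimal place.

Flow: 71 L/min ÷ 60 = 1.1833 L/s.
R = (PIP − Pplat)/V̇ = (34.0 − 12.0) / 1.1833 = 22.0/1.1833 = 18.592 cmH2O·s/L.
C = Vt/(Pplat − PEEP) = 480.0 / (12.0 − 3) = 480.0/9.0 = 53.333 mL/cmH2O.
τ = R × C = 18.592 × 0.05333 L/cmH2O = 0.9915 s.
Fraction remaining = e^(−Te/τ) = e^(−1.04/0.9915) = 0.3503; trapped volume = 480.0 × 0.3503 = 168.14 mL.
Additional alveolar pressure from trapping ≈ V_trapped / C = 168.14 / 53.333 = 3.153 cmH2O.

3.2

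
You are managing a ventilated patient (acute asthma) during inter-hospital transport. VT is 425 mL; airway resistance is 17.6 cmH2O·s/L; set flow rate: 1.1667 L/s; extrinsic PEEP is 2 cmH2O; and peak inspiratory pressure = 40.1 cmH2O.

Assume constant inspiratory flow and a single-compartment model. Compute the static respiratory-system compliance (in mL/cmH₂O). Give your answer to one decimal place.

Equation of motion (constant flow): PIP = Vt/C + R·V̇ + PEEP.
Vt/C = PIP − R·V̇ − PEEP = 40.1 − 17.6×1.1667 − 2 = 40.1 − 20.534 − 2 = 17.566 cmH2O.
C = Vt / 17.566 = 425 / 17.566 = 24.194 mL/cmH2O.

24.2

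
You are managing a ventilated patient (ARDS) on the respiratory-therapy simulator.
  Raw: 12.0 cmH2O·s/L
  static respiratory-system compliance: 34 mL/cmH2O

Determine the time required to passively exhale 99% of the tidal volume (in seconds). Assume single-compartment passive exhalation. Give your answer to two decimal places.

τ = R × C = 12.0 × 34 mL/cmH2O = 12.0 × 0.034 L/cmH2O = 0.408 s.
Exhaled fraction f = 1 − e^(−t/τ) → t = −τ·ln(1 − f) = −0.408·ln(0.01) = 1.879 s.

1.88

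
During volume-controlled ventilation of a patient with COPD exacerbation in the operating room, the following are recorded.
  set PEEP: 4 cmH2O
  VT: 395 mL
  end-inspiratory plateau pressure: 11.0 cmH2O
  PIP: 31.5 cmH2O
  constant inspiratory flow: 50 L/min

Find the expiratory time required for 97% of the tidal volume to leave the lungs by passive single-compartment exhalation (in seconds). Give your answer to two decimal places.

4.87

Flow: 50 L/min ÷ 60 = 0.8333 L/s.
R = (PIP − Pplat)/V̇ = (31.5 − 11.0) / 0.8333 = 20.5/0.8333 = 24.601 cmH2O·s/L.
C = Vt/(Pplat − PEEP) = 395.0 / (11.0 − 4) = 395.0/7.0 = 56.429 mL/cmH2O.
τ = R × C = 24.601 × 0.05643 L/cmH2O = 1.388 s.
t = −τ·ln(1 − 0.97) = −1.388·ln(0.03) = 4.867 s.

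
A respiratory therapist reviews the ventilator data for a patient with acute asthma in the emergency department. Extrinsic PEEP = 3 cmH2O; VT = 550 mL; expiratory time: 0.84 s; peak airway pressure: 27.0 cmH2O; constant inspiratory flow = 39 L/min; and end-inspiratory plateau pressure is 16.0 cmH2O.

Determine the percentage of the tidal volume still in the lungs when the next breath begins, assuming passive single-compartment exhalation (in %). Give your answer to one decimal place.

30.9

Flow: 39 L/min ÷ 60 = 0.65 L/s.
R = (PIP − Pplat)/V̇ = (27.0 − 16.0) / 0.65 = 11.0/0.65 = 16.923 cmH2O·s/L.
C = Vt/(Pplat − PEEP) = 550.0 / (16.0 − 3) = 550.0/13.0 = 42.308 mL/cmH2O.
τ = R × C = 16.923 × 0.04231 L/cmH2O = 0.716 s.
Fraction remaining at end-expiration = e^(−Te/τ) = e^(−0.84/0.716) = 0.3094 → 30.94%.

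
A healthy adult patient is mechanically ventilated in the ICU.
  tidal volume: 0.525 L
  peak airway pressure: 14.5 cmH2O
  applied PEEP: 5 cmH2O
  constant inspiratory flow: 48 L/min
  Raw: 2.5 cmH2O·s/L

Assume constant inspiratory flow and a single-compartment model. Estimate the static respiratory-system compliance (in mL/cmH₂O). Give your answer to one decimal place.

Flow: 48 L/min ÷ 60 = 0.8 L/s.
Equation of motion (constant flow): PIP = Vt/C + R·V̇ + PEEP.
Vt/C = PIP − R·V̇ − PEEP = 14.5 − 2.5×0.8 − 5 = 14.5 − 2.0 − 5 = 7.5 cmH2O.
C = Vt / 7.5 = 525 / 7.5 = 70.0 mL/cmH2O.

70.0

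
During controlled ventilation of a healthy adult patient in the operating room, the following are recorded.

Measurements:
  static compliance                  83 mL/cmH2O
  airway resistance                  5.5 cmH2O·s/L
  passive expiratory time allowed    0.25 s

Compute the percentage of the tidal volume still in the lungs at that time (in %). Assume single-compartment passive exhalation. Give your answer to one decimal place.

τ = R × C = 5.5 × 83 mL/cmH2O = 5.5 × 0.083 L/cmH2O = 0.4565 s.
Passive exhalation: V(t)/V₀ = e^(−t/τ) = e^(−0.25/0.4565) = 0.5783.
Fraction remaining = 0.5783 → 57.83%.

57.8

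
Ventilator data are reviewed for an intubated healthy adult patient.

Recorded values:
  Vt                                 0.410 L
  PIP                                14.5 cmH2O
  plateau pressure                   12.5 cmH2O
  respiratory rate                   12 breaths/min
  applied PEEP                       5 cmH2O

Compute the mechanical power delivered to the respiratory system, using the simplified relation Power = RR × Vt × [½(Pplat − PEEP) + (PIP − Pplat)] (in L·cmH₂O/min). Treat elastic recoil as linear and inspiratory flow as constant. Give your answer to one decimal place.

Per-breath work = Vt × [½(Pplat−PEEP) + (PIP−Pplat)] = 0.410 × [0.5×7.5 + 2.0] = 0.410 × 5.75 = 2.358 L·cmH2O.
Power = 12 × 2.358 = 28.296 L·cmH2O/min.

28.3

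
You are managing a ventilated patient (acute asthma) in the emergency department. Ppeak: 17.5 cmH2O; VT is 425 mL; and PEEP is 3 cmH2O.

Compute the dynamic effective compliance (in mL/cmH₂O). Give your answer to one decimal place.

Dynamic compliance = Vt / (PIP − PEEP) = 425 / (17.5 − 3) = 425 / 14.5 = 29.31 mL/cmH2O.

29.3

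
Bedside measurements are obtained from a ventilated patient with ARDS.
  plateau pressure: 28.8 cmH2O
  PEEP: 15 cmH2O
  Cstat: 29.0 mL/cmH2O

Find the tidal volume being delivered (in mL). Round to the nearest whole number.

Vt = Cstat × (Pplat − PEEP) = 29.0 × (28.8 − 15) = 29.0 × 13.8 = 400.2 mL.

400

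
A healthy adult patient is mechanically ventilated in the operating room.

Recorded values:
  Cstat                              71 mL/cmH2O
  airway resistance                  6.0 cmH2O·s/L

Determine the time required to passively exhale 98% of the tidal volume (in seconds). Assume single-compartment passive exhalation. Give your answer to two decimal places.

τ = R × C = 6.0 × 71 mL/cmH2O = 6.0 × 0.071 L/cmH2O = 0.426 s.
Exhaled fraction f = 1 − e^(−t/τ) → t = −τ·ln(1 − f) = −0.426·ln(0.02) = 1.667 s.

1.67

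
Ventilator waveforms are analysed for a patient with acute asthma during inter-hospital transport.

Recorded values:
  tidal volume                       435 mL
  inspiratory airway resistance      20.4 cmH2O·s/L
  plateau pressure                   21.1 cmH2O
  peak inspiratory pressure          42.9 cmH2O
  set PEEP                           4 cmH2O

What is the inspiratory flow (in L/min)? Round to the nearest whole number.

flow = (PIP − Pplat) / Raw = (42.9 − 21.1) / 20.4 = 1.069 L/s × 60 = 64.14 L/min.

64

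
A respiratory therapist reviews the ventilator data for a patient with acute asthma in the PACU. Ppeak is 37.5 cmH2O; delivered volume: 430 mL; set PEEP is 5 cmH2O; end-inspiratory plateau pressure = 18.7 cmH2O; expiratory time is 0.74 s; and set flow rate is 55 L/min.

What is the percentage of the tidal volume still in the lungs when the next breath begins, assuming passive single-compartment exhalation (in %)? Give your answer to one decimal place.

Flow: 55 L/min ÷ 60 = 0.9167 L/s.
R = (PIP − Pplat)/V̇ = (37.5 − 18.7) / 0.9167 = 18.8/0.9167 = 20.508 cmH2O·s/L.
C = Vt/(Pplat − PEEP) = 430.0 / (18.7 − 5) = 430.0/13.7 = 31.387 mL/cmH2O.
τ = R × C = 20.508 × 0.03139 L/cmH2O = 0.6437 s.
Fraction remaining at end-expiration = e^(−Te/τ) = e^(−0.74/0.6437) = 0.3168 → 31.68%.

31.7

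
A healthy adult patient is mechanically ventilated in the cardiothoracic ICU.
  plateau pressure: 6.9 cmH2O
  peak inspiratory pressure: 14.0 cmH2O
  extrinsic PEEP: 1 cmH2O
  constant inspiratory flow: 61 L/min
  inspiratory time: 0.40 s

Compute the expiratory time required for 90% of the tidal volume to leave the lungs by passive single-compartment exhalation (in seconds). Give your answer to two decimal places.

1.11

Flow: 61 L/min ÷ 60 = 1.0167 L/s.
Vt = flow × Ti = 1.0167 L/s × 0.40 s × 1000 mL/L = 406.68 mL.
R = (PIP − Pplat)/V̇ = (14.0 − 6.9) / 1.0167 = 7.1/1.0167 = 6.983 cmH2O·s/L.
C = Vt/(Pplat − PEEP) = 406.68 / (6.9 − 1) = 406.68/5.9 = 68.929 mL/cmH2O.
τ = R × C = 6.983 × 0.06893 L/cmH2O = 0.4813 s.
t = −τ·ln(1 − 0.90) = −0.4813·ln(0.1) = 1.108 s.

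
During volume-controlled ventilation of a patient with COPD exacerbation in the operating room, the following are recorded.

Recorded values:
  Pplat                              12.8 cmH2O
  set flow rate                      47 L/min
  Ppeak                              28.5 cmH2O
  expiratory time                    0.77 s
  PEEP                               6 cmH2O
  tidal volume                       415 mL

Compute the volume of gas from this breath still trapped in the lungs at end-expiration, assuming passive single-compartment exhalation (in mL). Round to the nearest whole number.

Flow: 47 L/min ÷ 60 = 0.7833 L/s.
R = (PIP − Pplat)/V̇ = (28.5 − 12.8) / 0.7833 = 15.7/0.7833 = 20.043 cmH2O·s/L.
C = Vt/(Pplat − PEEP) = 415.0 / (12.8 − 6) = 415.0/6.8 = 61.029 mL/cmH2O.
τ = R × C = 20.043 × 0.06103 L/cmH2O = 1.223 s.
Fraction remaining = e^(−Te/τ) = e^(−0.77/1.223) = 0.5328.
Trapped volume = 415.0 × 0.5328 = 221.11 mL.

221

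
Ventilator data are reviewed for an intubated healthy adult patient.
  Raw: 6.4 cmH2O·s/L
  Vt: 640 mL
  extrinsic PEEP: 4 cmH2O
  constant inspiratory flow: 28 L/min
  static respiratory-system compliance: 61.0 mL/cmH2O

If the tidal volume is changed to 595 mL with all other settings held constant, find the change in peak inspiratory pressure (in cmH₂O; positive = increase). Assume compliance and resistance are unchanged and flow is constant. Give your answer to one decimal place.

-0.7

PIP = Vt/C + R·V̇ + PEEP (constant-flow equation of motion).
Only the elastic term changes: ΔPIP = ΔVt / C = (595 − 640) / 61.0 = -0.7377 cmH2O.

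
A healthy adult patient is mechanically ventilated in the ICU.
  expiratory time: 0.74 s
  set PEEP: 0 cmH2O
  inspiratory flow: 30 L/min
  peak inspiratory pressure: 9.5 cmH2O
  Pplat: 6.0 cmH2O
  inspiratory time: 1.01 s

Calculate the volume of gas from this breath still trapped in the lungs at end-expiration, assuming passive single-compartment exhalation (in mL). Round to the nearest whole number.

144

Flow: 30 L/min ÷ 60 = 0.5 L/s.
Vt = flow × Ti = 0.5 L/s × 1.01 s × 1000 mL/L = 505.0 mL.
R = (PIP − Pplat)/V̇ = (9.5 − 6.0) / 0.5 = 3.5/0.5 = 7.0 cmH2O·s/L.
C = Vt/(Pplat − PEEP) = 505.0 / (6.0 − 0) = 505.0/6.0 = 84.167 mL/cmH2O.
τ = R × C = 7.0 × 0.08417 L/cmH2O = 0.5892 s.
Fraction remaining = e^(−Te/τ) = e^(−0.74/0.5892) = 0.2848.
Trapped volume = 505.0 × 0.2848 = 143.82 mL.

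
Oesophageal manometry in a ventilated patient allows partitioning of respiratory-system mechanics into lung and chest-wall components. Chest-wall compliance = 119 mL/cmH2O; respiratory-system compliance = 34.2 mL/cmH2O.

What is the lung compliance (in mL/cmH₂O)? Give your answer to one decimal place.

48.0

1/CL = 1/Crs − 1/Ccw.
1/CL = 1/34.2 − 1/119 = 0.02084.
CL = 47.985 mL/cmH2O.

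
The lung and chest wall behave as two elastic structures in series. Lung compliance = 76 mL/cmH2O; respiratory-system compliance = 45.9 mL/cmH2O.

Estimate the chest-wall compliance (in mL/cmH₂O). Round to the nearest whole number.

116

1/Ccw = 1/Crs − 1/CL.
1/Ccw = 1/45.9 − 1/76 = 0.008629.
Ccw = 115.89 mL/cmH2O.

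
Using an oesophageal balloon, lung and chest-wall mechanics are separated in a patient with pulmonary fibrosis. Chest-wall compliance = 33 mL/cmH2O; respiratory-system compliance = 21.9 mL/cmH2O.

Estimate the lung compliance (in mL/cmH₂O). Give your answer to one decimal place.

65.1

1/CL = 1/Crs − 1/Ccw.
1/CL = 1/21.9 − 1/33 = 0.01536.
CL = 65.104 mL/cmH2O.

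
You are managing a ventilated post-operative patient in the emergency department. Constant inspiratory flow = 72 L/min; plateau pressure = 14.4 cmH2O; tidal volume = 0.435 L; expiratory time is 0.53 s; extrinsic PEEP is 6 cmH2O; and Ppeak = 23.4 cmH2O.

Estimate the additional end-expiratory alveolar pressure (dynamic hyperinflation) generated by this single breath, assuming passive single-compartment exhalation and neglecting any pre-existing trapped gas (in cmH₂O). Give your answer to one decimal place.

2.1

Flow: 72 L/min ÷ 60 = 1.2 L/s.
R = (PIP − Pplat)/V̇ = (23.4 − 14.4) / 1.2 = 9.0/1.2 = 7.5 cmH2O·s/L.
C = Vt/(Pplat − PEEP) = 435.0 / (14.4 − 6) = 435.0/8.4 = 51.786 mL/cmH2O.
τ = R × C = 7.5 × 0.05179 L/cmH2O = 0.3884 s.
Fraction remaining = e^(−Te/τ) = e^(−0.53/0.3884) = 0.2555; trapped volume = 435.0 × 0.2555 = 111.14 mL.
Additional alveolar pressure from trapping ≈ V_trapped / C = 111.14 / 51.786 = 2.146 cmH2O.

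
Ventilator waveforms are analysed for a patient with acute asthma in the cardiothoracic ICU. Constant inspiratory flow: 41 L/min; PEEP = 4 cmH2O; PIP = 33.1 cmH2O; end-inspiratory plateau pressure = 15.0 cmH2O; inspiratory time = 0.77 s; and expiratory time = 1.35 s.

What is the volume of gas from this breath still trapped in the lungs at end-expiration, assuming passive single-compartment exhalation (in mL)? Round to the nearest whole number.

181

Flow: 41 L/min ÷ 60 = 0.6833 L/s.
Vt = flow × Ti = 0.6833 L/s × 0.77 s × 1000 mL/L = 526.14 mL.
R = (PIP − Pplat)/V̇ = (33.1 − 15.0) / 0.6833 = 18.1/0.6833 = 26.489 cmH2O·s/L.
C = Vt/(Pplat − PEEP) = 526.14 / (15.0 − 4) = 526.14/11.0 = 47.831 mL/cmH2O.
τ = R × C = 26.489 × 0.04783 L/cmH2O = 1.267 s.
Fraction remaining = e^(−Te/τ) = e^(−1.35/1.267) = 0.3446.
Trapped volume = 526.14 × 0.3446 = 181.31 mL.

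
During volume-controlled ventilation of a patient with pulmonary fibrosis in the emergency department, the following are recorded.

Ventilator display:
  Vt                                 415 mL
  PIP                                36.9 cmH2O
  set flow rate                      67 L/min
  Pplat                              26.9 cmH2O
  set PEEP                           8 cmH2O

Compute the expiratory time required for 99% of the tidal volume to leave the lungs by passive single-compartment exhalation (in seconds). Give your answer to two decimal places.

0.91

Flow: 67 L/min ÷ 60 = 1.1167 L/s.
R = (PIP − Pplat)/V̇ = (36.9 − 26.9) / 1.1167 = 10.0/1.1167 = 8.955 cmH2O·s/L.
C = Vt/(Pplat − PEEP) = 415.0 / (26.9 − 8) = 415.0/18.9 = 21.958 mL/cmH2O.
τ = R × C = 8.955 × 0.02196 L/cmH2O = 0.1967 s.
t = −τ·ln(1 − 0.99) = −0.1967·ln(0.01) = 0.9058 s.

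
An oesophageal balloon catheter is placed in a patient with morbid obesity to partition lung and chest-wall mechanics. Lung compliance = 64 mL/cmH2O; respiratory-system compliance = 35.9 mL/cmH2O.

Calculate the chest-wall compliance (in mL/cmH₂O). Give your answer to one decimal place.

1/Ccw = 1/Crs − 1/CL.
1/Ccw = 1/35.9 − 1/64 = 0.01223.
Ccw = 81.766 mL/cmH2O.

81.8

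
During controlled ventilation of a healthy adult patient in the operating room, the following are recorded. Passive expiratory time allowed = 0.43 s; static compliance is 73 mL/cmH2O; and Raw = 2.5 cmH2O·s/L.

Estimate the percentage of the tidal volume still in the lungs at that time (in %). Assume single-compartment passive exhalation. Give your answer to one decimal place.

9.5

τ = R × C = 2.5 × 73 mL/cmH2O = 2.5 × 0.073 L/cmH2O = 0.1825 s.
Passive exhalation: V(t)/V₀ = e^(−t/τ) = e^(−0.43/0.1825) = 0.09478.
Fraction remaining = 0.09478 → 9.478%.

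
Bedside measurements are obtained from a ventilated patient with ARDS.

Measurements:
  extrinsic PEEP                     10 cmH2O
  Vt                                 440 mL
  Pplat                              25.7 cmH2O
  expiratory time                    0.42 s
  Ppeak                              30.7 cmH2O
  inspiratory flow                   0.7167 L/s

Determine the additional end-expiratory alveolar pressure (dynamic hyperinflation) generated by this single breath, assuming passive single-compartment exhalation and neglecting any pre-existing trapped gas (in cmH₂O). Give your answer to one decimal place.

R = (PIP − Pplat)/V̇ = (30.7 − 25.7) / 0.7167 = 5.0/0.7167 = 6.976 cmH2O·s/L.
C = Vt/(Pplat − PEEP) = 440.0 / (25.7 − 10) = 440.0/15.7 = 28.025 mL/cmH2O.
τ = R × C = 6.976 × 0.02803 L/cmH2O = 0.1955 s.
Fraction remaining = e^(−Te/τ) = e^(−0.42/0.1955) = 0.1167; trapped volume = 440.0 × 0.1167 = 51.348 mL.
Additional alveolar pressure from trapping ≈ V_trapped / C = 51.348 / 28.025 = 1.832 cmH2O.

1.8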